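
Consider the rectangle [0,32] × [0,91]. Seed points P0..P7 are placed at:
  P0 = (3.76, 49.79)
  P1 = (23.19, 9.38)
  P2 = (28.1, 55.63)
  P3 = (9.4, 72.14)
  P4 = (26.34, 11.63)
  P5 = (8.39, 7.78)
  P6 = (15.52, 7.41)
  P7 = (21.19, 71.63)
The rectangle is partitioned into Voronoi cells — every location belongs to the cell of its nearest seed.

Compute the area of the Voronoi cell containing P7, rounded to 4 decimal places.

Area of P7's cell: 459.8403

1. box [0,32]×[0,91]: [(0, 0) (32, 0) (32, 91) (0, 91)]
2. ⊥bis P7·P0 via (12.475,60.71): [(0, 70.666) (32, 45.1275) (32, 91) (0, 91)]  |A|=1059.3031
3. ⊥bis P7·P1 via (22.19,40.505): [(0, 70.666) (32, 45.1275) (32, 91) (0, 91)]  |A|=1059.3031
4. ⊥bis P7·P2 via (24.645,63.63): [(0, 70.666) (14.3742, 59.1943) (32, 66.8064) (32, 91) (0, 91)]  |A|=868.2491
5. ⊥bis P7·P3 via (15.295,71.885): [(14.7531, 59.3579) (32, 66.8064) (32, 91) (16.1219, 91)]  |A|=459.8403
6. ⊥bis P7·P4 via (23.765,41.63): [(14.7531, 59.3579) (32, 66.8064) (32, 91) (16.1219, 91)]  |A|=459.8403
7. ⊥bis P7·P5 via (14.79,39.705): [(14.7531, 59.3579) (32, 66.8064) (32, 91) (16.1219, 91)]  |A|=459.8403
8. ⊥bis P7·P6 via (18.355,39.52): [(14.7531, 59.3579) (32, 66.8064) (32, 91) (16.1219, 91)]  |A|=459.8403
9. canonical 4-gon: [(14.7531, 59.3579) (32, 66.8064) (32, 91) (16.1219, 91)]
10. shoelace: 459.8403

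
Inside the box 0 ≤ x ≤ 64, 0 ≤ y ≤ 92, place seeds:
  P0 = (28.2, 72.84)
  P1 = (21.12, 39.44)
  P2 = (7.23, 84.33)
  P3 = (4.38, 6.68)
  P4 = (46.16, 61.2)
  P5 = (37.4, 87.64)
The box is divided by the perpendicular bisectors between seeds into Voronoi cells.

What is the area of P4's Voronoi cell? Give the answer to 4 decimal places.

Area of P4's cell: 1313.6244

1. box [0,64]×[0,92]: [(0, 0) (64, 0) (64, 92) (0, 92)]
2. ⊥bis P4·P0 via (37.18,67.02): [(0, 9.6529) (0, 0) (64, 0) (64, 92) (53.3697, 92)]  |A|=3690.5801
3. ⊥bis P4·P1 via (33.64,50.32): [(29.4681, 55.1208) (64, 15.3837) (64, 92) (53.3697, 92)]  |A|=1518.8737
4. ⊥bis P4·P2 via (26.695,72.765): [(29.4681, 55.1208) (64, 15.3837) (64, 92) (53.3697, 92)]  |A|=1518.8737
5. ⊥bis P4·P3 via (25.27,33.94): [(29.4681, 55.1208) (64, 15.3837) (64, 92) (53.3697, 92)]  |A|=1518.8737
6. ⊥bis P4·P5 via (41.78,74.42): [(42.0296, 74.5027) (29.4681, 55.1208) (64, 15.3837) (64, 81.7818)]  |A|=1313.6244
7. canonical 4-gon: [(42.0296, 74.5027) (29.4681, 55.1208) (64, 15.3837) (64, 81.7818)]
8. shoelace: 1313.6244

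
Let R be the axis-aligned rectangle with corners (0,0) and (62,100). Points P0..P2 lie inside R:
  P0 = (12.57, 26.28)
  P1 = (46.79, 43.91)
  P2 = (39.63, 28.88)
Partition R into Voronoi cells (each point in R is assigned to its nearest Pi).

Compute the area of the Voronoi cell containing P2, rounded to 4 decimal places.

Area of P2's cell: 1270.1634

1. box [0,62]×[0,100]: [(0, 0) (62, 0) (62, 100) (0, 100)]
2. ⊥bis P2·P0 via (26.1,27.58): [(28.75, 0) (62, 0) (62, 100) (19.1417, 100)]  |A|=3805.4176
3. ⊥bis P2·P1 via (43.21,36.395): [(24.3917, 45.3597) (28.75, 0) (62, 0) (62, 27.4438)]  |A|=1270.1634
4. canonical 4-gon: [(24.3917, 45.3597) (28.75, 0) (62, 0) (62, 27.4438)]
5. shoelace: 1270.1634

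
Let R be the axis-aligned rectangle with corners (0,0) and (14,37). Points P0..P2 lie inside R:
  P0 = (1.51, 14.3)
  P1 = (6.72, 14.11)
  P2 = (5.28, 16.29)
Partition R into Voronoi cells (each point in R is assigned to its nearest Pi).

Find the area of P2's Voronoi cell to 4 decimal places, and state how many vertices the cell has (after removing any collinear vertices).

Area of P2's cell: 274.4181 (5 vertices)

1. box [0,14]×[0,37]: [(0, 0) (14, 0) (14, 37) (0, 37)]
2. ⊥bis P2·P0 via (3.395,15.295): [(0, 21.7267) (11.4685, 0) (14, 0) (14, 37) (0, 37)]  |A|=393.4136
3. ⊥bis P2·P1 via (6,15.2): [(0, 21.7267) (4.1057, 13.9487) (14, 20.4844) (14, 37) (0, 37)]  |A|=274.4181
4. canonical 5-gon: [(0, 21.7267) (4.1057, 13.9487) (14, 20.4844) (14, 37) (0, 37)]
5. shoelace: 274.4181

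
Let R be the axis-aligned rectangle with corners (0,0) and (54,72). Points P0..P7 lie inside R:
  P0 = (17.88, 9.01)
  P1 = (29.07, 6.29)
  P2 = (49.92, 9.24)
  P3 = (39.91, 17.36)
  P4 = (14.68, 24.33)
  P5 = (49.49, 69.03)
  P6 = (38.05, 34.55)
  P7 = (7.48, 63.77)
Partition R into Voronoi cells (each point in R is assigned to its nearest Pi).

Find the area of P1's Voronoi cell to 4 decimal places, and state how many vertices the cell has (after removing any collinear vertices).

Area of P1's cell: 225.6422 (5 vertices)

1. box [0,54]×[0,72]: [(0, 0) (54, 0) (54, 72) (0, 72)]
2. ⊥bis P1·P0 via (23.475,7.65): [(21.6155, 0) (54, 0) (54, 72) (39.1168, 72)]  |A|=1701.637
3. ⊥bis P1·P2 via (39.495,7.765): [(33.6112, 49.3502) (21.6155, 0) (40.5936, 0)]  |A|=468.2881
4. ⊥bis P1·P3 via (34.49,11.825): [(39.6331, 6.7887) (26.4125, 19.7347) (21.6155, 0) (40.5936, 0)]  |A|=225.9224
5. ⊥bis P1·P4 via (21.875,15.31): [(39.6331, 6.7887) (26.8657, 19.2909) (26.1697, 18.7357) (21.6155, 0) (40.5936, 0)]  |A|=225.6422
6. ⊥bis P1·P5 via (39.28,37.66): [(39.6331, 6.7887) (26.8657, 19.2909) (26.1697, 18.7357) (21.6155, 0) (40.5936, 0)]  |A|=225.6422
7. ⊥bis P1·P6 via (33.56,20.42): [(39.6331, 6.7887) (26.8657, 19.2909) (26.1697, 18.7357) (21.6155, 0) (40.5936, 0)]  |A|=225.6422
8. ⊥bis P1·P7 via (18.275,35.03): [(39.6331, 6.7887) (26.8657, 19.2909) (26.1697, 18.7357) (21.6155, 0) (40.5936, 0)]  |A|=225.6422
9. canonical 5-gon: [(39.6331, 6.7887) (26.8657, 19.2909) (26.1697, 18.7357) (21.6155, 0) (40.5936, 0)]
10. shoelace: 225.6422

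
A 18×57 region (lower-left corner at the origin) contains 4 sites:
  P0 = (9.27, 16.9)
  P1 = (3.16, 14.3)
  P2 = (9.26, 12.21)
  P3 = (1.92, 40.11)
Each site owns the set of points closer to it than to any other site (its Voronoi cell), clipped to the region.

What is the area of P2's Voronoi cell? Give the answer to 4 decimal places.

Area of P2's cell: 201.3384

1. box [0,18]×[0,57]: [(0, 0) (18, 0) (18, 57) (0, 57)]
2. ⊥bis P2·P0 via (9.265,14.555): [(0, 14.5748) (0, 0) (18, 0) (18, 14.5364)]  |A|=262.0002
3. ⊥bis P2·P1 via (6.21,13.255): [(6.6573, 14.5606) (1.6685, 0) (18, 0) (18, 14.5364)]  |A|=201.3384
4. ⊥bis P2·P3 via (5.59,26.16): [(6.6573, 14.5606) (1.6685, 0) (18, 0) (18, 14.5364)]  |A|=201.3384
5. canonical 4-gon: [(6.6573, 14.5606) (1.6685, 0) (18, 0) (18, 14.5364)]
6. shoelace: 201.3384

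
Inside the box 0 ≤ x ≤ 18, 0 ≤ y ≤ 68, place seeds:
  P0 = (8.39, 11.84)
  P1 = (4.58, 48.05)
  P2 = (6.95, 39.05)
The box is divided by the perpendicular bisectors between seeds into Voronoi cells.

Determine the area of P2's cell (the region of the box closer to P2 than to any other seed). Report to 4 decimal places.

Area of P2's cell: 339.9570

1. box [0,18]×[0,68]: [(0, 0) (18, 0) (18, 68) (0, 68)]
2. ⊥bis P2·P0 via (7.67,25.445): [(0, 25.0391) (18, 25.9917) (18, 68) (0, 68)]  |A|=764.7231
3. ⊥bis P2·P1 via (5.765,43.55): [(0, 42.0319) (0, 25.0391) (18, 25.9917) (18, 46.7719)]  |A|=339.957
4. canonical 4-gon: [(0, 42.0319) (0, 25.0391) (18, 25.9917) (18, 46.7719)]
5. shoelace: 339.957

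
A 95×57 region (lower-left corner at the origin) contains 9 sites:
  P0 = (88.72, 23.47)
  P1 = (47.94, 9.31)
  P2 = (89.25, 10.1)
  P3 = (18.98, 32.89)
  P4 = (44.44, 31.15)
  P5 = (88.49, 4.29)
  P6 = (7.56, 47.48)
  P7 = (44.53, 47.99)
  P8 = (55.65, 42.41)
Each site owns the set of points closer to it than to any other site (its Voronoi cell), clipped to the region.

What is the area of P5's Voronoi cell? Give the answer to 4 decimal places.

1. box [0,95]×[0,57]: [(0, 0) (95, 0) (95, 57) (0, 57)]
2. ⊥bis P5·P0 via (88.605,13.88): [(0, 14.9425) (0, 0) (95, 0) (95, 13.8033)]  |A|=1365.4271
3. ⊥bis P5·P1 via (68.215,6.8): [(69.1204, 14.1137) (67.3732, 0) (95, 0) (95, 13.8033)]  |A|=373.5697
4. ⊥bis P5·P2 via (88.87,7.195): [(68.5923, 9.8475) (67.3732, 0) (95, 0) (95, 6.3931)]  |A|=220.4418
5. ⊥bis P5·P3 via (53.735,18.59): [(68.5923, 9.8475) (67.3732, 0) (95, 0) (95, 6.3931)]  |A|=220.4418
6. ⊥bis P5·P4 via (66.465,17.72): [(68.5923, 9.8475) (67.3732, 0) (95, 0) (95, 6.3931)]  |A|=220.4418
7. ⊥bis P5·P6 via (48.025,25.885): [(68.5923, 9.8475) (67.3732, 0) (95, 0) (95, 6.3931)]  |A|=220.4418
8. ⊥bis P5·P7 via (66.51,26.14): [(68.5923, 9.8475) (67.3732, 0) (95, 0) (95, 6.3931)]  |A|=220.4418
9. ⊥bis P5·P8 via (72.07,23.35): [(68.5923, 9.8475) (67.3732, 0) (95, 0) (95, 6.3931)]  |A|=220.4418
10. canonical 4-gon: [(68.5923, 9.8475) (67.3732, 0) (95, 0) (95, 6.3931)]
11. shoelace: 220.4418

Area of P5's cell: 220.4418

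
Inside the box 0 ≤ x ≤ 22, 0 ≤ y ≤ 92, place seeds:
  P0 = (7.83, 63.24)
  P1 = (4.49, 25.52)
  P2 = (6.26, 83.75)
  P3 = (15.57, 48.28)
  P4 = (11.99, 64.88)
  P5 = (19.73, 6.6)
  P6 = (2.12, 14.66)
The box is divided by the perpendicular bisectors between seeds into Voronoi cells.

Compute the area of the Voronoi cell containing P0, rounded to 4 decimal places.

Area of P0's cell: 204.8537

1. box [0,22]×[0,92]: [(0, 0) (22, 0) (22, 92) (0, 92)]
2. ⊥bis P0·P1 via (6.16,44.38): [(0, 44.9255) (22, 42.9774) (22, 92) (0, 92)]  |A|=1057.0685
3. ⊥bis P0·P2 via (7.045,73.495): [(0, 72.9557) (0, 44.9255) (22, 42.9774) (22, 74.6398)]  |A|=656.6189
4. ⊥bis P0·P3 via (11.7,55.76): [(0, 72.9557) (0, 49.7067) (22, 61.089) (22, 74.6398)]  |A|=404.7981
5. ⊥bis P0·P4 via (9.91,64.06): [(6.2155, 73.4315) (0, 72.9557) (0, 49.7067) (12.931, 56.3969)]  |A|=204.8537
6. ⊥bis P0·P5 via (13.78,34.92): [(6.2155, 73.4315) (0, 72.9557) (0, 49.7067) (12.931, 56.3969)]  |A|=204.8537
7. ⊥bis P0·P6 via (4.975,38.95): [(6.2155, 73.4315) (0, 72.9557) (0, 49.7067) (12.931, 56.3969)]  |A|=204.8537
8. canonical 4-gon: [(6.2155, 73.4315) (0, 72.9557) (0, 49.7067) (12.931, 56.3969)]
9. shoelace: 204.8537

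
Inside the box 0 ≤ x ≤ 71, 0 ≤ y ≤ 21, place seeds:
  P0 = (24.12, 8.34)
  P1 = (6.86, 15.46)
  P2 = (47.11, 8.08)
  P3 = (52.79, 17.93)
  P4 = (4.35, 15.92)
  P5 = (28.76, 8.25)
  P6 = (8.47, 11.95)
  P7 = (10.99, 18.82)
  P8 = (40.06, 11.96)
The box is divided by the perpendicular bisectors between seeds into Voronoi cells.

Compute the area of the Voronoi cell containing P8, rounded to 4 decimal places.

1. box [0,71]×[0,21]: [(0, 0) (71, 0) (71, 21) (0, 21)]
2. ⊥bis P8·P0 via (32.09,10.15): [(34.3951, 0) (71, 0) (71, 21) (29.6259, 21)]  |A|=818.7792
3. ⊥bis P8·P1 via (23.46,13.71): [(34.3951, 0) (71, 0) (71, 21) (29.6259, 21)]  |A|=818.7792
4. ⊥bis P8·P2 via (43.585,10.02): [(34.3951, 0) (38.0704, 0) (49.6279, 21) (29.6259, 21)]  |A|=248.6118
5. ⊥bis P8·P3 via (46.425,14.945): [(34.3951, 0) (38.0704, 0) (46.3654, 15.072) (43.5854, 21) (29.6259, 21)]  |A|=230.7019
6. ⊥bis P8·P4 via (22.205,13.94): [(34.3951, 0) (38.0704, 0) (46.3654, 15.072) (43.5854, 21) (29.6259, 21)]  |A|=230.7019
7. ⊥bis P8·P5 via (34.41,10.105): [(37.7277, 0) (38.0704, 0) (46.3654, 15.072) (43.5854, 21) (30.833, 21)]  |A|=183.0361
8. ⊥bis P8·P6 via (24.265,11.955): [(37.7277, 0) (38.0704, 0) (46.3654, 15.072) (43.5854, 21) (30.833, 21)]  |A|=183.0361
9. ⊥bis P8·P7 via (25.525,15.39): [(37.7277, 0) (38.0704, 0) (46.3654, 15.072) (43.5854, 21) (30.833, 21)]  |A|=183.0361
10. canonical 5-gon: [(37.7277, 0) (38.0704, 0) (46.3654, 15.072) (43.5854, 21) (30.833, 21)]
11. shoelace: 183.0361

Area of P8's cell: 183.0361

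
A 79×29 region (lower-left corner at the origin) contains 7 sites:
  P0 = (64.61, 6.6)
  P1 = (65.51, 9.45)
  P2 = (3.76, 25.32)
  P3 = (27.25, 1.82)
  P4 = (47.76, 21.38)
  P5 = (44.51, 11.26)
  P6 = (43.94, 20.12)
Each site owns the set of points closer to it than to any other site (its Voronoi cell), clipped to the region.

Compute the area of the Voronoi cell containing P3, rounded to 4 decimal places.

1. box [0,79]×[0,29]: [(0, 0) (79, 0) (79, 29) (0, 29)]
2. ⊥bis P3·P0 via (45.93,4.21): [(0, 0) (46.4686, 0) (42.7583, 29) (0, 29)]  |A|=1293.7901
3. ⊥bis P3·P1 via (46.38,5.635): [(0, 0) (46.4686, 0) (44.6159, 14.481) (41.7204, 29) (0, 29)]  |A|=1286.2561
4. ⊥bis P3·P2 via (15.505,13.57): [(1.9292, 0) (46.4686, 0) (44.6159, 14.481) (41.7204, 29) (30.9416, 29)]  |A|=809.6296
5. ⊥bis P3·P4 via (37.505,11.6): [(25.8063, 23.8669) (1.9292, 0) (46.4686, 0) (46.1434, 2.542)]  |A|=553.8901
6. ⊥bis P3·P5 via (35.88,6.54): [(27.2063, 22.3989) (25.8063, 23.8669) (1.9292, 0) (39.4569, 0)]  |A|=454.5224
7. ⊥bis P3·P6 via (35.595,10.97): [(31.3293, 14.8604) (23.7298, 21.7913) (1.9292, 0) (39.4569, 0)]  |A|=437.1889
8. canonical 4-gon: [(31.3293, 14.8604) (23.7298, 21.7913) (1.9292, 0) (39.4569, 0)]
9. shoelace: 437.1889

Area of P3's cell: 437.1889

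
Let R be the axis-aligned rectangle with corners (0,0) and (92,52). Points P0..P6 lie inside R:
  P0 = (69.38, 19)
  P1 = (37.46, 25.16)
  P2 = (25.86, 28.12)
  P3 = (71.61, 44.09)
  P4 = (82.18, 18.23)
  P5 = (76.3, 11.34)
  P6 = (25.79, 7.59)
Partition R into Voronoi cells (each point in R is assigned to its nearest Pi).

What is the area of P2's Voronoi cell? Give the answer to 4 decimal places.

Area of P2's cell: 1152.1235

1. box [0,92]×[0,52]: [(0, 0) (92, 0) (92, 52) (0, 52)]
2. ⊥bis P2·P0 via (47.62,23.56): [(0, 0) (42.6828, 0) (53.5799, 52) (0, 52)]  |A|=2502.8288
3. ⊥bis P2·P1 via (31.66,26.64): [(0, 0) (24.8622, 0) (38.1312, 52) (0, 52)]  |A|=1637.8279
4. ⊥bis P2·P3 via (48.735,36.105): [(0, 0) (24.8622, 0) (38.1312, 52) (0, 52)]  |A|=1637.8279
5. ⊥bis P2·P4 via (54.02,23.175): [(0, 0) (24.8622, 0) (38.1312, 52) (0, 52)]  |A|=1637.8279
6. ⊥bis P2·P5 via (51.08,19.73): [(0, 0) (24.8622, 0) (38.1312, 52) (0, 52)]  |A|=1637.8279
7. ⊥bis P2·P6 via (25.825,17.855): [(0, 17.9431) (29.4152, 17.8428) (38.1312, 52) (0, 52)]  |A|=1152.1235
8. canonical 4-gon: [(0, 17.9431) (29.4152, 17.8428) (38.1312, 52) (0, 52)]
9. shoelace: 1152.1235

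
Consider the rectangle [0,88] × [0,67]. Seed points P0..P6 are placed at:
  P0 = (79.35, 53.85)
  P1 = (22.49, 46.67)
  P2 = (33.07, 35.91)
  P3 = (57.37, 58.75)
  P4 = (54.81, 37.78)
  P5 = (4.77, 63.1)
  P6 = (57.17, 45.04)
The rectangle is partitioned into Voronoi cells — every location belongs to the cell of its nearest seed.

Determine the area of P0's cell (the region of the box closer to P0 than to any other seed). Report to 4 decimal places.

1. box [0,88]×[0,67]: [(0, 0) (88, 0) (88, 67) (0, 67)]
2. ⊥bis P0·P1 via (50.92,50.26): [(57.2666, 0) (88, 0) (88, 67) (48.8062, 67)]  |A|=2342.5632
3. ⊥bis P0·P2 via (56.21,44.88): [(49.3718, 62.5206) (73.6073, 0) (88, 0) (88, 67) (48.8062, 67)]  |A|=1831.7475
4. ⊥bis P0·P3 via (68.36,56.3): [(62.3075, 29.1502) (73.6073, 0) (88, 0) (88, 67) (70.7454, 67)]  |A|=1397.0162
5. ⊥bis P0·P4 via (67.08,45.815): [(66.2911, 47.0197) (88, 13.8687) (88, 67) (70.7454, 67)]  |A|=749.0869
6. ⊥bis P0·P5 via (42.06,58.475): [(66.2911, 47.0197) (88, 13.8687) (88, 67) (70.7454, 67)]  |A|=749.0869
7. ⊥bis P0·P6 via (68.26,49.445): [(67.3452, 51.748) (73.7439, 35.6388) (88, 13.8687) (88, 67) (70.7454, 67)]  |A|=725.4689
8. canonical 5-gon: [(67.3452, 51.748) (73.7439, 35.6388) (88, 13.8687) (88, 67) (70.7454, 67)]
9. shoelace: 725.4689

Area of P0's cell: 725.4689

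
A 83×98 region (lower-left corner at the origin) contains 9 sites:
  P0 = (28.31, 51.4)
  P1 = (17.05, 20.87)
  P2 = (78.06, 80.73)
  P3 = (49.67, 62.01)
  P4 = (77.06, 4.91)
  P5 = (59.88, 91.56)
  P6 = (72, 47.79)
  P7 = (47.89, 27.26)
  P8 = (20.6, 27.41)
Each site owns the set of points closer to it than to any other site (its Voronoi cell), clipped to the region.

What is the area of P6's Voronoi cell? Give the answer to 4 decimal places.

1. box [0,83]×[0,98]: [(0, 0) (83, 0) (83, 98) (0, 98)]
2. ⊥bis P6·P0 via (50.155,49.595): [(46.0571, 0) (83, 0) (83, 98) (54.1546, 98)]  |A|=3223.628
3. ⊥bis P6·P1 via (44.525,34.33): [(48.2632, 26.6995) (61.3433, 0) (83, 0) (83, 98) (54.1546, 98)]  |A|=3019.5616
4. ⊥bis P6·P2 via (75.03,64.26): [(51.7211, 68.5482) (48.2632, 26.6995) (61.3433, 0) (83, 0) (83, 62.7938)]  |A|=2044.1793
5. ⊥bis P6·P3 via (60.835,54.9): [(67.6591, 65.616) (49.0663, 36.4194) (48.2632, 26.6995) (61.3433, 0) (83, 0) (83, 62.7938)]  |A|=1784.2524
6. ⊥bis P6·P4 via (74.53,26.35): [(67.6591, 65.616) (49.0663, 36.4194) (48.2632, 26.6995) (49.8605, 23.4389) (83, 27.3495) (83, 62.7938)]  |A|=1077.2736
7. ⊥bis P6·P5 via (65.94,69.675): [(67.6591, 65.616) (49.0663, 36.4194) (48.2632, 26.6995) (49.8605, 23.4389) (83, 27.3495) (83, 62.7938)]  |A|=1077.2736
8. ⊥bis P6·P7 via (59.945,37.525): [(67.6591, 65.616) (54.1238, 44.3613) (69.9235, 25.8064) (83, 27.3495) (83, 62.7938)]  |A|=827.3873
9. ⊥bis P6·P8 via (46.3,37.6): [(67.6591, 65.616) (54.1238, 44.3613) (69.9235, 25.8064) (83, 27.3495) (83, 62.7938)]  |A|=827.3873
10. canonical 5-gon: [(67.6591, 65.616) (54.1238, 44.3613) (69.9235, 25.8064) (83, 27.3495) (83, 62.7938)]
11. shoelace: 827.3873

Area of P6's cell: 827.3873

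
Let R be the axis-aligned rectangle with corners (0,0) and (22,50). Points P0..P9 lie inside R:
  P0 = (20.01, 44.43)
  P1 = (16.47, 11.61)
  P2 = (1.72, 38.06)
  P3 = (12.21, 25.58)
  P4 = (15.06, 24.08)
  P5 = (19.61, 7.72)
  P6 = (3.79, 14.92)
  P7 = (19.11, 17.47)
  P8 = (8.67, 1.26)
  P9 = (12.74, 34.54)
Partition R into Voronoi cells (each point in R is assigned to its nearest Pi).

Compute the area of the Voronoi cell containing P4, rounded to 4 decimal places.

Area of P4's cell: 81.5963

1. box [0,22]×[0,50]: [(0, 0) (22, 0) (22, 50) (0, 50)]
2. ⊥bis P4·P0 via (17.535,34.255): [(0, 38.5203) (0, 0) (22, 0) (22, 33.1689)]  |A|=788.5811
3. ⊥bis P4·P1 via (15.765,17.845): [(0, 38.5203) (0, 16.0624) (22, 18.55) (22, 33.1689)]  |A|=407.8444
4. ⊥bis P4·P2 via (8.39,31.07): [(12.9074, 35.3806) (0, 23.0641) (0, 16.0624) (22, 18.55) (22, 33.1689)]  |A|=308.0946
5. ⊥bis P4·P3 via (13.635,24.83): [(18.4752, 34.0263) (9.5913, 17.1469) (22, 18.55) (22, 33.1689)]  |A|=124.2581
6. ⊥bis P4·P5 via (17.335,15.9): [(18.4752, 34.0263) (9.5913, 17.1469) (22, 18.55) (22, 33.1689)]  |A|=124.2581
7. ⊥bis P4·P6 via (9.425,19.5): [(18.4752, 34.0263) (10.2776, 18.451) (11.1905, 17.3278) (22, 18.55) (22, 33.1689)]  |A|=123.2774
8. ⊥bis P4·P7 via (17.085,20.775): [(18.4752, 34.0263) (10.2776, 18.451) (11.1905, 17.3278) (11.5195, 17.365) (22, 23.7865) (22, 33.1689)]  |A|=95.8369
9. ⊥bis P4·P8 via (11.865,12.67): [(18.4752, 34.0263) (10.2776, 18.451) (11.1905, 17.3278) (11.5195, 17.365) (22, 23.7865) (22, 33.1689)]  |A|=95.8369
10. ⊥bis P4·P9 via (13.9,29.31): [(16.2695, 29.8355) (10.2776, 18.451) (11.1905, 17.3278) (11.5195, 17.365) (22, 23.7865) (22, 31.1066)]  |A|=81.5963
11. canonical 6-gon: [(16.2695, 29.8355) (10.2776, 18.451) (11.1905, 17.3278) (11.5195, 17.365) (22, 23.7865) (22, 31.1066)]
12. shoelace: 81.5963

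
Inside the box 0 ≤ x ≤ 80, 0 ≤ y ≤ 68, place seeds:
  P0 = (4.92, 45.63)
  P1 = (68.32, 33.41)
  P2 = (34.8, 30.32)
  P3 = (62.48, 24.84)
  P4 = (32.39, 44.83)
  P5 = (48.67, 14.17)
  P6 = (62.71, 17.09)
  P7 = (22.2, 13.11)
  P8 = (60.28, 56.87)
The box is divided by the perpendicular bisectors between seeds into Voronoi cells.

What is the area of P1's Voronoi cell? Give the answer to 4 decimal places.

1. box [0,80]×[0,68]: [(0, 0) (80, 0) (80, 68) (0, 68)]
2. ⊥bis P1·P0 via (36.62,39.52): [(29.0027, 0) (80, 0) (80, 68) (42.1094, 68)]  |A|=3022.1886
3. ⊥bis P1·P2 via (51.56,31.865): [(54.4974, 0) (80, 0) (80, 68) (48.2289, 68)]  |A|=1947.3032
4. ⊥bis P1·P3 via (65.4,29.125): [(50.9018, 39.0047) (80, 19.1759) (80, 68) (48.2289, 68)]  |A|=1170.9515
5. ⊥bis P1·P4 via (50.355,39.12): [(50.7707, 40.4277) (50.9018, 39.0047) (80, 19.1759) (80, 68) (59.5342, 68)]  |A|=1015.0954
6. ⊥bis P1·P5 via (58.495,23.79): [(50.7707, 40.4277) (50.9018, 39.0047) (80, 19.1759) (80, 68) (59.5342, 68)]  |A|=1015.0954
7. ⊥bis P1·P6 via (65.515,25.25): [(50.7707, 40.4277) (50.9018, 39.0047) (76.7577, 21.3853) (80, 20.2708) (80, 68) (59.5342, 68)]  |A|=1013.3204
8. ⊥bis P1·P7 via (45.26,23.26): [(50.7707, 40.4277) (50.9018, 39.0047) (76.7577, 21.3853) (80, 20.2708) (80, 68) (59.5342, 68)]  |A|=1013.3204
9. ⊥bis P1·P8 via (64.3,45.14): [(50.7976, 40.5126) (50.7707, 40.4277) (50.9018, 39.0047) (76.7577, 21.3853) (80, 20.2708) (80, 50.5206)]  |A|=476.8242
10. canonical 6-gon: [(50.7976, 40.5126) (50.7707, 40.4277) (50.9018, 39.0047) (76.7577, 21.3853) (80, 20.2708) (80, 50.5206)]
11. shoelace: 476.8242

Area of P1's cell: 476.8242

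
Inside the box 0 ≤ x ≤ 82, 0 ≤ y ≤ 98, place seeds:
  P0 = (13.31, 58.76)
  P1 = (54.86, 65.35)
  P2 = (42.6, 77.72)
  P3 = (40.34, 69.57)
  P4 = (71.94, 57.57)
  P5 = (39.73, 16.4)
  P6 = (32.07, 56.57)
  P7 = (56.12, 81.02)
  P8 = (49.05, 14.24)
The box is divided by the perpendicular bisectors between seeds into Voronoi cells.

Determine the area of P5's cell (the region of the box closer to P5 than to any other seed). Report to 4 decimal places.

1. box [0,82]×[0,98]: [(0, 0) (82, 0) (82, 98) (0, 98)]
2. ⊥bis P5·P0 via (26.52,37.58): [(0, 21.0394) (0, 0) (82, 0) (82, 72.183)]  |A|=3822.1183
3. ⊥bis P5·P1 via (47.295,40.875): [(36.9364, 44.0767) (0, 21.0394) (0, 0) (82, 0) (82, 30.148)]  |A|=2874.9954
4. ⊥bis P5·P2 via (41.165,47.06): [(36.9364, 44.0767) (0, 21.0394) (0, 0) (82, 0) (82, 30.148)]  |A|=2874.9954
5. ⊥bis P5·P3 via (40.035,42.985): [(40.4852, 42.9798) (35.2736, 43.0396) (0, 21.0394) (0, 0) (82, 0) (82, 30.148)]  |A|=2872.2432
6. ⊥bis P5·P4 via (55.835,36.985): [(53.1931, 39.052) (40.4852, 42.9798) (35.2736, 43.0396) (0, 21.0394) (0, 0) (82, 0) (82, 16.5144)]  |A|=2675.872
7. ⊥bis P5·P6 via (35.9,36.485): [(53.1931, 39.052) (51.7311, 39.5038) (19.8604, 33.4264) (0, 21.0394) (0, 0) (82, 0) (82, 16.5144)]  |A|=2560.7967
8. ⊥bis P5·P7 via (47.925,48.71): [(53.1931, 39.052) (51.7311, 39.5038) (19.8604, 33.4264) (0, 21.0394) (0, 0) (82, 0) (82, 16.5144)]  |A|=2560.7967
9. ⊥bis P5·P8 via (44.39,15.32): [(49.9146, 39.1574) (19.8604, 33.4264) (0, 21.0394) (0, 0) (40.8394, 0)]  |A|=1453.9006
10. canonical 5-gon: [(49.9146, 39.1574) (19.8604, 33.4264) (0, 21.0394) (0, 0) (40.8394, 0)]
11. shoelace: 1453.9006

Area of P5's cell: 1453.9006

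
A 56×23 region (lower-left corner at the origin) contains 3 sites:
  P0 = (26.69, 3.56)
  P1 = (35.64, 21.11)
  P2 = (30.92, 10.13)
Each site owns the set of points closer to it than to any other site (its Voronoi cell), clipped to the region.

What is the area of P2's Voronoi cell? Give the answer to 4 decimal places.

Area of P2's cell: 449.8046

1. box [0,56]×[0,23]: [(0, 0) (56, 0) (56, 23) (0, 23)]
2. ⊥bis P2·P0 via (28.805,6.845): [(39.4366, 0) (56, 0) (56, 23) (3.7132, 23)]  |A|=791.7774
3. ⊥bis P2·P1 via (33.28,15.62): [(39.4366, 0) (56, 0) (56, 5.8533) (16.1121, 23) (3.7132, 23)]  |A|=449.8046
4. canonical 5-gon: [(39.4366, 0) (56, 0) (56, 5.8533) (16.1121, 23) (3.7132, 23)]
5. shoelace: 449.8046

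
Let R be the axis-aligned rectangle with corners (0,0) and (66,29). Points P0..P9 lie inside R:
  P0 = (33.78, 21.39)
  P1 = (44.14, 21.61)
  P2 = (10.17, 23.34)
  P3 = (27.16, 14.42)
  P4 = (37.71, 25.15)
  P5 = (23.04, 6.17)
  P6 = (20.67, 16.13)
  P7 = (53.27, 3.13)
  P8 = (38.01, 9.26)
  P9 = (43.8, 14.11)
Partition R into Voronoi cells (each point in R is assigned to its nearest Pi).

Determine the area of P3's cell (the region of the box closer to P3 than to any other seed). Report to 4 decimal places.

1. box [0,66]×[0,29]: [(0, 0) (66, 0) (66, 29) (0, 29)]
2. ⊥bis P3·P0 via (30.47,17.905): [(0, 0) (49.3216, 0) (18.7884, 29) (0, 29)]  |A|=987.5957
3. ⊥bis P3·P1 via (35.65,18.015): [(0, 0) (43.2783, 0) (39.2127, 9.6013) (18.7884, 29) (0, 29)]  |A|=958.5834
4. ⊥bis P3·P2 via (18.665,18.88): [(8.7527, 0) (43.2783, 0) (39.2127, 9.6013) (22.2513, 25.7109)]  |A|=492.5204
5. ⊥bis P3·P4 via (32.435,19.785): [(8.7527, 0) (43.2783, 0) (39.2127, 9.6013) (22.2513, 25.7109)]  |A|=492.5204
6. ⊥bis P3·P5 via (25.1,10.295): [(16.4307, 14.6244) (42.6248, 1.5432) (39.2127, 9.6013) (22.2513, 25.7109)]  |A|=224.1255
7. ⊥bis P3·P6 via (23.915,15.275): [(22.8932, 11.397) (42.6248, 1.5432) (39.2127, 9.6013) (25.7813, 22.3582)]  |A|=154.7218
8. ⊥bis P3·P7 via (40.215,8.775): [(22.8932, 11.397) (38.0713, 3.8172) (39.8854, 8.0127) (39.2127, 9.6013) (25.7813, 22.3582)]  |A|=143.1071
9. ⊥bis P3·P8 via (32.585,11.84): [(22.8932, 11.397) (30.5547, 7.5709) (33.9138, 14.6341) (25.7813, 22.3582)]  |A|=89.2084
10. ⊥bis P3·P9 via (35.48,14.265): [(22.8932, 11.397) (30.5547, 7.5709) (33.9138, 14.6341) (25.7813, 22.3582)]  |A|=89.2084
11. canonical 4-gon: [(22.8932, 11.397) (30.5547, 7.5709) (33.9138, 14.6341) (25.7813, 22.3582)]
12. shoelace: 89.2084

Area of P3's cell: 89.2084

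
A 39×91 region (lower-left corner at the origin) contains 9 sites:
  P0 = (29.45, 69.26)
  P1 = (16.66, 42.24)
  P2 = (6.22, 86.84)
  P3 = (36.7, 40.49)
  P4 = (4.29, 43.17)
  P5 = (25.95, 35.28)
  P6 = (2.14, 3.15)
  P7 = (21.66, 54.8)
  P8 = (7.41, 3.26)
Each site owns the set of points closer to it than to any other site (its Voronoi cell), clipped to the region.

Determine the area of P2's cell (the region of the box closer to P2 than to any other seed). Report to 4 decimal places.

1. box [0,39]×[0,91]: [(0, 0) (39, 0) (39, 91) (0, 91)]
2. ⊥bis P2·P0 via (17.835,78.05): [(0, 54.483) (27.6353, 91) (0, 91)]  |A|=504.5785
3. ⊥bis P2·P1 via (11.44,64.54): [(0, 61.8621) (6.7866, 63.4507) (27.6353, 91) (0, 91)]  |A|=479.5393
4. ⊥bis P2·P3 via (21.46,63.665): [(0, 61.8621) (6.7866, 63.4507) (27.6353, 91) (0, 91)]  |A|=479.5393
5. ⊥bis P2·P4 via (5.255,65.005): [(0, 65.2372) (7.8752, 64.8892) (27.6353, 91) (0, 91)]  |A|=462.2329
6. ⊥bis P2·P5 via (16.085,61.06): [(0, 65.2372) (7.8752, 64.8892) (27.6353, 91) (0, 91)]  |A|=462.2329
7. ⊥bis P2·P6 via (4.18,44.995): [(0, 65.2372) (7.8752, 64.8892) (27.6353, 91) (0, 91)]  |A|=462.2329
8. ⊥bis P2·P7 via (13.94,70.82): [(0, 65.2372) (2.1572, 65.1419) (11.4585, 69.6242) (27.6353, 91) (0, 91)]  |A|=448.243
9. ⊥bis P2·P8 via (6.815,45.05): [(0, 65.2372) (2.1572, 65.1419) (11.4585, 69.6242) (27.6353, 91) (0, 91)]  |A|=448.243
10. canonical 5-gon: [(0, 65.2372) (2.1572, 65.1419) (11.4585, 69.6242) (27.6353, 91) (0, 91)]
11. shoelace: 448.243

Area of P2's cell: 448.2430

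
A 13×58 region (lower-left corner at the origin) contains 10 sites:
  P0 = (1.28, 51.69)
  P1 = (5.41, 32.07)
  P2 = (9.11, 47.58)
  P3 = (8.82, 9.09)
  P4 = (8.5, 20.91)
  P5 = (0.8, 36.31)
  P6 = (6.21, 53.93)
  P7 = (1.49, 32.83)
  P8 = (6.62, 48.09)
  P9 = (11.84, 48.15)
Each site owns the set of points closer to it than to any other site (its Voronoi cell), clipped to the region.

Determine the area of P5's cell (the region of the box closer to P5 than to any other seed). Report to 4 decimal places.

Area of P5's cell: 47.8565

1. box [0,13]×[0,58]: [(0, 0) (13, 0) (13, 58) (0, 58)]
2. ⊥bis P5·P0 via (1.04,44): [(0, 44.0325) (0, 0) (13, 0) (13, 43.6267)]  |A|=569.7848
3. ⊥bis P5·P1 via (3.105,34.19): [(11.8183, 43.6636) (0, 44.0325) (0, 30.814)]  |A|=78.1093
4. ⊥bis P5·P2 via (4.955,41.945): [(8.1028, 39.6239) (2.2179, 43.9632) (0, 44.0325) (0, 30.814)]  |A|=58.1615
5. ⊥bis P5·P3 via (4.81,22.7): [(8.1028, 39.6239) (2.2179, 43.9632) (0, 44.0325) (0, 30.814)]  |A|=58.1615
6. ⊥bis P5·P4 via (4.65,28.61): [(8.1028, 39.6239) (2.2179, 43.9632) (0, 44.0325) (0, 30.814)]  |A|=58.1615
7. ⊥bis P5·P6 via (3.505,45.12): [(8.1028, 39.6239) (2.2179, 43.9632) (0, 44.0325) (0, 30.814)]  |A|=58.1615
8. ⊥bis P5·P7 via (1.145,34.57): [(3.9696, 35.1301) (8.1028, 39.6239) (2.2179, 43.9632) (0, 44.0325) (0, 34.343)]  |A|=51.1573
9. ⊥bis P5·P8 via (3.71,42.2): [(3.9696, 35.1301) (8.1028, 39.6239) (6.4351, 40.8537) (0.0011, 44.0324) (0, 44.0325) (0, 34.343)]  |A|=47.8565
10. ⊥bis P5·P9 via (6.32,42.23): [(3.9696, 35.1301) (8.1028, 39.6239) (6.4351, 40.8537) (0.0011, 44.0324) (0, 44.0325) (0, 34.343)]  |A|=47.8565
11. canonical 6-gon: [(3.9696, 35.1301) (8.1028, 39.6239) (6.4351, 40.8537) (0.0011, 44.0324) (0, 44.0325) (0, 34.343)]
12. shoelace: 47.8565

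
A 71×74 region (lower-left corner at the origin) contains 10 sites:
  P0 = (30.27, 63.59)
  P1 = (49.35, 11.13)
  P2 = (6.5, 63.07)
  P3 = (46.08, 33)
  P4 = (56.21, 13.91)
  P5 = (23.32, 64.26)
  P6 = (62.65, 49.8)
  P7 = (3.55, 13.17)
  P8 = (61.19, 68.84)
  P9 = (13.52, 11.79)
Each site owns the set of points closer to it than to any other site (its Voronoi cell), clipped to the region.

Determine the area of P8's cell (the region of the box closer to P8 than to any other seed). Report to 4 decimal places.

Area of P8's cell: 377.4494

1. box [0,71]×[0,74]: [(0, 0) (71, 0) (71, 74) (0, 74)]
2. ⊥bis P8·P0 via (45.73,66.215): [(56.9728, 0) (71, 0) (71, 74) (44.4082, 74)]  |A|=1502.9028
3. ⊥bis P8·P1 via (55.27,39.985): [(50.0001, 41.0662) (71, 36.7578) (71, 74) (44.4082, 74)]  |A|=828.9269
4. ⊥bis P8·P2 via (33.845,65.955): [(50.0001, 41.0662) (71, 36.7578) (71, 74) (44.4082, 74)]  |A|=828.9269
5. ⊥bis P8·P3 via (53.635,50.92): [(47.9177, 53.3304) (71, 43.599) (71, 74) (44.4082, 74)]  |A|=625.684
6. ⊥bis P8·P4 via (58.7,41.375): [(47.9177, 53.3304) (71, 43.599) (71, 74) (44.4082, 74)]  |A|=625.684
7. ⊥bis P8·P5 via (42.255,66.55): [(47.9177, 53.3304) (71, 43.599) (71, 74) (44.4082, 74)]  |A|=625.684
8. ⊥bis P8·P6 via (61.92,59.32): [(47.0938, 58.1831) (71, 60.0163) (71, 74) (44.4082, 74)]  |A|=377.4494
9. ⊥bis P8·P7 via (32.37,41.005): [(47.0938, 58.1831) (71, 60.0163) (71, 74) (44.4082, 74)]  |A|=377.4494
10. ⊥bis P8·P9 via (37.355,40.315): [(47.0938, 58.1831) (71, 60.0163) (71, 74) (44.4082, 74)]  |A|=377.4494
11. canonical 4-gon: [(47.0938, 58.1831) (71, 60.0163) (71, 74) (44.4082, 74)]
12. shoelace: 377.4494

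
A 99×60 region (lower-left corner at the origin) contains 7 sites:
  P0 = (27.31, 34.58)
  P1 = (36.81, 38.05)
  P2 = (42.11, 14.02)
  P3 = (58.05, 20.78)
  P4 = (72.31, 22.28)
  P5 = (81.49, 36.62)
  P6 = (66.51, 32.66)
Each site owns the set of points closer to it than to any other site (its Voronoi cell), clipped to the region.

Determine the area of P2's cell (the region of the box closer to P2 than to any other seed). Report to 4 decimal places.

Area of P2's cell: 860.6182

1. box [0,99]×[0,60]: [(0, 0) (99, 0) (99, 60) (0, 60)]
2. ⊥bis P2·P0 via (34.71,24.3): [(0.9527, 0) (99, 0) (99, 60) (84.3041, 60)]  |A|=3382.2973
3. ⊥bis P2·P1 via (39.46,26.035): [(36.0867, 25.291) (0.9527, 0) (99, 0) (99, 39.167)]  |A|=2471.9197
4. ⊥bis P2·P3 via (50.08,17.4): [(45.8228, 27.4384) (36.0867, 25.291) (0.9527, 0) (57.4592, 0)]  |A|=860.6182
5. ⊥bis P2·P4 via (57.21,18.15): [(45.8228, 27.4384) (36.0867, 25.291) (0.9527, 0) (57.4592, 0)]  |A|=860.6182
6. ⊥bis P2·P5 via (61.8,25.32): [(45.8228, 27.4384) (36.0867, 25.291) (0.9527, 0) (57.4592, 0)]  |A|=860.6182
7. ⊥bis P2·P6 via (54.31,23.34): [(45.8228, 27.4384) (36.0867, 25.291) (0.9527, 0) (57.4592, 0)]  |A|=860.6182
8. canonical 4-gon: [(45.8228, 27.4384) (36.0867, 25.291) (0.9527, 0) (57.4592, 0)]
9. shoelace: 860.6182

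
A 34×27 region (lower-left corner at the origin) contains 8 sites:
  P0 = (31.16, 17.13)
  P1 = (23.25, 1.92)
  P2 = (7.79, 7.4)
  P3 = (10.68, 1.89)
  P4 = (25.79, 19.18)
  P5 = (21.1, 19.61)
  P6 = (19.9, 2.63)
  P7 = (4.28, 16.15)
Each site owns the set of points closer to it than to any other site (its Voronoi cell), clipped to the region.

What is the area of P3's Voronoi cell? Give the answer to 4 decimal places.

Area of P3's cell: 57.3227

1. box [0,34]×[0,27]: [(0, 0) (34, 0) (34, 27) (0, 27)]
2. ⊥bis P3·P0 via (20.92,9.51): [(0, 0) (27.9968, 0) (7.905, 27) (0, 27)]  |A|=484.6737
3. ⊥bis P3·P1 via (16.965,1.905): [(0, 0) (16.9695, 0) (16.9341, 14.8664) (7.905, 27) (0, 27)]  |A|=402.706
4. ⊥bis P3·P2 via (9.235,4.645): [(0.379, 0) (16.9695, 0) (16.9488, 8.6909)]  |A|=72.0935
5. ⊥bis P3·P4 via (18.235,10.535): [(0.379, 0) (16.9695, 0) (16.9488, 8.6909)]  |A|=72.0935
6. ⊥bis P3·P5 via (15.89,10.75): [(0.379, 0) (16.9695, 0) (16.9488, 8.6909)]  |A|=72.0935
7. ⊥bis P3·P6 via (15.29,2.26): [(14.8617, 7.5962) (0.379, 0) (15.4714, 0)]  |A|=57.3227
8. ⊥bis P3·P7 via (7.48,9.02): [(14.8617, 7.5962) (0.379, 0) (15.4714, 0)]  |A|=57.3227
9. canonical 3-gon: [(14.8617, 7.5962) (0.379, 0) (15.4714, 0)]
10. shoelace: 57.3227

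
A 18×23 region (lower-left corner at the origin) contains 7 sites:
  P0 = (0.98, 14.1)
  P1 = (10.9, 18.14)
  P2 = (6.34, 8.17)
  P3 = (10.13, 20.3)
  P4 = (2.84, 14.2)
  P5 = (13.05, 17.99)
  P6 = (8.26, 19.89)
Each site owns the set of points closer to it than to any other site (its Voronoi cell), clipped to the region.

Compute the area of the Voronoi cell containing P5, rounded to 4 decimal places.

1. box [0,18]×[0,23]: [(0, 0) (18, 0) (18, 23) (0, 23)]
2. ⊥bis P5·P0 via (7.015,16.045): [(12.1861, 0) (18, 0) (18, 23) (4.7735, 23)]  |A|=218.9648
3. ⊥bis P5·P1 via (11.975,18.065): [(10.9765, 3.7532) (12.1861, 0) (18, 0) (18, 23) (12.3193, 23)]  |A|=146.3483
4. ⊥bis P5·P2 via (9.695,13.08): [(11.5393, 11.8198) (18, 7.4052) (18, 23) (12.3193, 23)]  |A|=82.1324
5. ⊥bis P5·P3 via (11.59,19.145): [(12.0949, 19.7832) (11.5393, 11.8198) (18, 7.4052) (18, 23) (14.6397, 23)]  |A|=78.4003
6. ⊥bis P5·P4 via (7.945,16.095): [(12.0949, 19.7832) (11.5393, 11.8198) (18, 7.4052) (18, 23) (14.6397, 23)]  |A|=78.4003
7. ⊥bis P5·P6 via (10.655,18.94): [(12.0949, 19.7832) (11.5393, 11.8198) (18, 7.4052) (18, 23) (14.6397, 23)]  |A|=78.4003
8. canonical 5-gon: [(12.0949, 19.7832) (11.5393, 11.8198) (18, 7.4052) (18, 23) (14.6397, 23)]
9. shoelace: 78.4003

Area of P5's cell: 78.4003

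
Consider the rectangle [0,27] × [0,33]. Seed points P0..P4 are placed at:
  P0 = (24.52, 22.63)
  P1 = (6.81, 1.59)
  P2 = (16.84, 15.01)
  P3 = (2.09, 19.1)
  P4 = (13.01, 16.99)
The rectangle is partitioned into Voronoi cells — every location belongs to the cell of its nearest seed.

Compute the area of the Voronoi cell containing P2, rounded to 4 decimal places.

Area of P2's cell: 205.9449

1. box [0,27]×[0,33]: [(0, 0) (27, 0) (27, 33) (0, 33)]
2. ⊥bis P2·P0 via (20.68,18.82): [(0, 0) (27, 0) (27, 12.4502) (6.6108, 33) (0, 33)]  |A|=681.5032
3. ⊥bis P2·P1 via (11.825,8.3): [(0, 17.1379) (22.9303, 0) (27, 0) (27, 12.4502) (6.6108, 33) (0, 33)]  |A|=485.0146
4. ⊥bis P2·P3 via (9.465,17.055): [(7.8592, 11.264) (22.9303, 0) (27, 0) (27, 12.4502) (12.2972, 27.2688)]  |A|=292.6145
5. ⊥bis P2·P4 via (14.925,16): [(11.1898, 8.7748) (22.9303, 0) (27, 0) (27, 12.4502) (17.8549, 21.6674)]  |A|=205.9449
6. canonical 5-gon: [(11.1898, 8.7748) (22.9303, 0) (27, 0) (27, 12.4502) (17.8549, 21.6674)]
7. shoelace: 205.9449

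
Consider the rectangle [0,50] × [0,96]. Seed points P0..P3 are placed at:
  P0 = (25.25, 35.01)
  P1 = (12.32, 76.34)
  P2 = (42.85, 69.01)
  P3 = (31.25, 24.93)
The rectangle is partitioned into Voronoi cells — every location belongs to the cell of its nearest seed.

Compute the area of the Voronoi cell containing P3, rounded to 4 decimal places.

Area of P3's cell: 1401.7738

1. box [0,50]×[0,96]: [(0, 0) (50, 0) (50, 96) (0, 96)]
2. ⊥bis P3·P0 via (28.25,29.97): [(0, 13.1545) (0, 0) (50, 0) (50, 42.9164)]  |A|=1401.7738
3. ⊥bis P3·P1 via (21.785,50.635): [(0, 13.1545) (0, 0) (50, 0) (50, 42.9164)]  |A|=1401.7738
4. ⊥bis P3·P2 via (37.05,46.97): [(0, 13.1545) (0, 0) (50, 0) (50, 42.9164)]  |A|=1401.7738
5. canonical 4-gon: [(0, 13.1545) (0, 0) (50, 0) (50, 42.9164)]
6. shoelace: 1401.7738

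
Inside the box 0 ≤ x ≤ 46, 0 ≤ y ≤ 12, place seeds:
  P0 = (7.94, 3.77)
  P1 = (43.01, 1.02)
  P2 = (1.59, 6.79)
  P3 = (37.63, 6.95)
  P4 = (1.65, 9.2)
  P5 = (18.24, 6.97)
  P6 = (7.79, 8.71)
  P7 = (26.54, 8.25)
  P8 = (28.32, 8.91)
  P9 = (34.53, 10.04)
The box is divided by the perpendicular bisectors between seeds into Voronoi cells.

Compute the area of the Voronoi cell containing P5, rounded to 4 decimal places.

Area of P5's cell: 109.4166

1. box [0,46]×[0,12]: [(0, 0) (46, 0) (46, 12) (0, 12)]
2. ⊥bis P5·P0 via (13.09,5.37): [(14.7583, 0) (46, 0) (46, 12) (11.0302, 12)]  |A|=397.2687
3. ⊥bis P5·P1 via (30.625,3.995): [(14.7583, 0) (29.6654, 0) (32.5479, 12) (11.0302, 12)]  |A|=218.5482
4. ⊥bis P5·P2 via (9.915,6.88): [(14.7583, 0) (29.6654, 0) (32.5479, 12) (11.0302, 12)]  |A|=218.5482
5. ⊥bis P5·P3 via (27.935,6.96): [(14.7583, 0) (27.9278, 0) (27.9402, 12) (11.0302, 12)]  |A|=180.4769
6. ⊥bis P5·P4 via (9.945,8.085): [(14.7583, 0) (27.9278, 0) (27.9402, 12) (11.0302, 12)]  |A|=180.4769
7. ⊥bis P5·P6 via (13.015,7.84): [(12.7734, 6.389) (14.7583, 0) (27.9278, 0) (27.9402, 12) (13.7077, 12)]  |A|=172.9653
8. ⊥bis P5·P7 via (22.39,7.61): [(12.7734, 6.389) (14.7583, 0) (23.5636, 0) (21.713, 12) (13.7077, 12)]  |A|=109.4166
9. ⊥bis P5·P8 via (23.28,7.94): [(12.7734, 6.389) (14.7583, 0) (23.5636, 0) (21.713, 12) (13.7077, 12)]  |A|=109.4166
10. ⊥bis P5·P9 via (26.385,8.505): [(12.7734, 6.389) (14.7583, 0) (23.5636, 0) (21.713, 12) (13.7077, 12)]  |A|=109.4166
11. canonical 5-gon: [(12.7734, 6.389) (14.7583, 0) (23.5636, 0) (21.713, 12) (13.7077, 12)]
12. shoelace: 109.4166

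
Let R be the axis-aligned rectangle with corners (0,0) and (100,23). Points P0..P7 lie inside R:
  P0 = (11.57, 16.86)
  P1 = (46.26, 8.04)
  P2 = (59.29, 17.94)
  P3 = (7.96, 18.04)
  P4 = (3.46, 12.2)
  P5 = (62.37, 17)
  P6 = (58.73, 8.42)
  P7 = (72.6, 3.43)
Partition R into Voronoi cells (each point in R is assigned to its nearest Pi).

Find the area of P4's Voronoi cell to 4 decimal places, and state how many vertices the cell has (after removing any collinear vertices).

1. box [0,100]×[0,23]: [(0, 0) (100, 0) (100, 23) (0, 23)]
2. ⊥bis P4·P0 via (7.515,14.53): [(0, 0) (15.8639, 0) (2.6481, 23) (0, 23)]  |A|=212.8888
3. ⊥bis P4·P1 via (24.86,10.12): [(0, 0) (15.8639, 0) (2.6481, 23) (0, 23)]  |A|=212.8888
4. ⊥bis P4·P2 via (31.375,15.07): [(0, 0) (15.8639, 0) (2.6481, 23) (0, 23)]  |A|=212.8888
5. ⊥bis P4·P3 via (5.71,15.12): [(0, 19.5198) (0, 0) (15.8639, 0) (8.3408, 13.0929)]  |A|=185.2574
6. ⊥bis P4·P5 via (32.915,14.6): [(0, 19.5198) (0, 0) (15.8639, 0) (8.3408, 13.0929)]  |A|=185.2574
7. ⊥bis P4·P6 via (31.095,10.31): [(0, 19.5198) (0, 0) (15.8639, 0) (8.3408, 13.0929)]  |A|=185.2574
8. ⊥bis P4·P7 via (38.03,7.815): [(0, 19.5198) (0, 0) (15.8639, 0) (8.3408, 13.0929)]  |A|=185.2574
9. canonical 4-gon: [(0, 19.5198) (0, 0) (15.8639, 0) (8.3408, 13.0929)]
10. shoelace: 185.2574

Area of P4's cell: 185.2574 (4 vertices)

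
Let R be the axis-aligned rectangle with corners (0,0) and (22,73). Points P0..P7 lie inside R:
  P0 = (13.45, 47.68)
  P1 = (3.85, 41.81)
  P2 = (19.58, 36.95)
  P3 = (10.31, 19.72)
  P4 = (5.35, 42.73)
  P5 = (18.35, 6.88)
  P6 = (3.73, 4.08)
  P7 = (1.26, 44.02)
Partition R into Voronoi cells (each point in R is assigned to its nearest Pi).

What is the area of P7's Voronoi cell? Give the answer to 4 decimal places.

1. box [0,22]×[0,73]: [(0, 0) (22, 0) (22, 73) (0, 73)]
2. ⊥bis P7·P0 via (7.355,45.85): [(0, 70.3466) (0, 0) (21.1213, 0)]  |A|=742.9049
3. ⊥bis P7·P1 via (2.555,42.915): [(6.7575, 47.8401) (0, 70.3466) (0, 39.9207)]  |A|=102.8013
4. ⊥bis P7·P2 via (10.42,40.485): [(6.7575, 47.8401) (0, 70.3466) (0, 39.9207)]  |A|=102.8013
5. ⊥bis P7·P3 via (5.785,31.87): [(6.7575, 47.8401) (0, 70.3466) (0, 39.9207)]  |A|=102.8013
6. ⊥bis P7·P4 via (3.305,43.375): [(3.5146, 44.0396) (5.7606, 51.1605) (0, 70.3466) (0, 39.9207)]  |A|=95.5231
7. ⊥bis P7·P5 via (9.805,25.45): [(3.5146, 44.0396) (5.7606, 51.1605) (0, 70.3466) (0, 39.9207)]  |A|=95.5231
8. ⊥bis P7·P6 via (2.495,24.05): [(3.5146, 44.0396) (5.7606, 51.1605) (0, 70.3466) (0, 39.9207)]  |A|=95.5231
9. canonical 4-gon: [(3.5146, 44.0396) (5.7606, 51.1605) (0, 70.3466) (0, 39.9207)]
10. shoelace: 95.5231

Area of P7's cell: 95.5231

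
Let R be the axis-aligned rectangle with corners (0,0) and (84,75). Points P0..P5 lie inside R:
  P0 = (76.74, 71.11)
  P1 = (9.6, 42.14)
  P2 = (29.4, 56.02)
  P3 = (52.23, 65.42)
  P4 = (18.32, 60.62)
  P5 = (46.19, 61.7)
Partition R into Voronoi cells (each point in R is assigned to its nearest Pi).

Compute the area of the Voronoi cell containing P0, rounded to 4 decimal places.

1. box [0,84]×[0,75]: [(0, 0) (84, 0) (84, 75) (0, 75)]
2. ⊥bis P0·P1 via (43.17,56.625): [(67.6029, 0) (84, 0) (84, 75) (35.2414, 75)]  |A|=2443.3366
3. ⊥bis P0·P2 via (53.07,63.565): [(73.3318, 0) (84, 0) (84, 75) (49.425, 75)]  |A|=1696.6181
4. ⊥bis P0·P3 via (64.485,68.265): [(80.3327, 0) (84, 0) (84, 75) (62.9215, 75)]  |A|=927.9676
5. ⊥bis P0·P4 via (47.53,65.865): [(80.3327, 0) (84, 0) (84, 75) (62.9215, 75)]  |A|=927.9676
6. ⊥bis P0·P5 via (61.465,66.405): [(75.4788, 20.9085) (81.919, 0) (84, 0) (84, 75) (62.9215, 75)]  |A|=911.3839
7. canonical 5-gon: [(75.4788, 20.9085) (81.919, 0) (84, 0) (84, 75) (62.9215, 75)]
8. shoelace: 911.3839

Area of P0's cell: 911.3839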